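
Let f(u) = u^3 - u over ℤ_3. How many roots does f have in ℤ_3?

Evaluate at each of the 3 elements of ℤ_3:
f(0) = 0 → root; f(1) = 0 → root; f(2) = 0 → root.
Roots: {0, 1, 2}.

3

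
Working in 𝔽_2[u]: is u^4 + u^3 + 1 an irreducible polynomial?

Write g(u) = u^4 + u^3 + 1.
Check for roots in 𝔽_2: g(0) = 1; g(1) = 1.
No roots, so no linear factors.
Monic irreducibles of degree 2 over GF(2): u^2 + u + 1.
None of them divide g (all give nonzero remainder).
No irreducible factor of degree ≤ 2 exists, so g is irreducible over GF(2).

Yes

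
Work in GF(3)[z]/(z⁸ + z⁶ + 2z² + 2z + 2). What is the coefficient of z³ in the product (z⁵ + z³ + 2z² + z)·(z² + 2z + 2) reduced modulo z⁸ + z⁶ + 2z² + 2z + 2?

1

Multiply in GF(3)[z]: (z⁵ + z³ + 2z² + z)·(z² + 2z + 2) = z⁷ + 2z⁶ + z⁴ + z³ + 2z.
Reduced: z⁷ + 2z⁶ + z⁴ + z³ + 2z.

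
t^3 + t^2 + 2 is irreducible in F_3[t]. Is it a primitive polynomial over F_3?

Write f(t) = t^3 + t^2 + 2.
|GF(3^3)^×| = 3^3 − 1 = 26. Prime factorization: 26 = 2·13.
f is primitive ⇔ t has order 26 in GF(3)[t]/(f), i.e. t^(26/q) ≠ 1 for each prime q | 26.
t^(13) mod f = 1
t^(2) mod f = t^2.
Since t^(13) = 1, the order of t divides 13 < 26; not primitive.

No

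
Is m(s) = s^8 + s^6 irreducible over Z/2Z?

No

Check for roots in Z/2Z: m(0) = 0 → root; m(1) = 0 → root.
m(0) = 0, so (s) divides m(s); m is reducible.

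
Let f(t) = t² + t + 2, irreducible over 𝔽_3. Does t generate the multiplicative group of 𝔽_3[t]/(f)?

Yes

|GF(3^2)^×| = 3^2 − 1 = 8. Prime factorization: 8 = 2^3.
f is primitive ⇔ t has order 8 in GF(3)[t]/(f), i.e. t^(8/q) ≠ 1 for each prime q | 8.
t^(4) mod f = 2.
None equal 1, so t has full order 8; f is primitive.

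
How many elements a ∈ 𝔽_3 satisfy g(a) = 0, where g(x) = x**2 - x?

Evaluate at each of the 3 elements of 𝔽_3:
g(0) = 0 → root; g(1) = 0 → root; g(2) = 2.
Roots: {0, 1}.

2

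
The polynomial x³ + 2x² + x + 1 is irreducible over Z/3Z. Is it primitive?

Yes

Write f(x) = x³ + 2x² + x + 1.
|GF(3^3)^×| = 3^3 − 1 = 26. Prime factorization: 26 = 2·13.
f is primitive ⇔ x has order 26 in GF(3)[x]/(f), i.e. x^(26/q) ≠ 1 for each prime q | 26.
x^(13) mod f = 2.
x^(2) mod f = x².
None equal 1, so x has full order 26; f is primitive.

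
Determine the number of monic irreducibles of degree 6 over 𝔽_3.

116

By the necklace-counting formula, N_3(6) = (1/6) Σ_{d|6} μ(6/d)·3^d.
Divisors of 6: 1, 2, 3, 6; μ(6/d) for each: 1, -1, -1, 1.
Σ = 3^1 − 3^2 − 3^3 + 3^6 = 696.
N = 696/6 = 116.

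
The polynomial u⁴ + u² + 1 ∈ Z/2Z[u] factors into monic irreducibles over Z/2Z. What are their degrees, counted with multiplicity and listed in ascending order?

2, 2

Write h(u) = u⁴ + u² + 1.
Roots in Z/2Z: h(0) = 1; h(1) = 1.
Complete factorization: h(u) = (u² + u + 1)^2.
Factor degrees with multiplicity: 2 + 2 = 4.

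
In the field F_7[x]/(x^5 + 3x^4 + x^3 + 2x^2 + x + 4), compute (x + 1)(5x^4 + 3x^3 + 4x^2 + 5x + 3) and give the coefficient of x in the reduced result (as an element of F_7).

Multiply in F_7[x]: (x + 1)·(5x^4 + 3x^3 + 4x^2 + 5x + 3) = 5x^5 + x^4 + 2x^2 + x + 3.
Reduce using x^5 ≡ 4x^4 + 6x^3 + 5x^2 + 6x + 3 (mod x^5 + 3x^4 + x^3 + 2x^2 + x + 4).
Reduced: 2x^3 + 6x^2 + 3x + 4.

3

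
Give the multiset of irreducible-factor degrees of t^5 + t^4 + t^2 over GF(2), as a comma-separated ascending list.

Write g(t) = t^5 + t^4 + t^2.
Roots in GF(2): g(0) = 0 → root; g(1) = 1.
Linear factors from roots: (t).
Complete factorization: g(t) = (t)^2·(t^3 + t^2 + 1).
Factor degrees with multiplicity: 1 + 1 + 3 = 5.

1, 1, 3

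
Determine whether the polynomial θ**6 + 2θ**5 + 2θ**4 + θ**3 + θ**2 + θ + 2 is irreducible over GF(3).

Write f(θ) = θ**6 + 2θ**5 + 2θ**4 + θ**3 + θ**2 + θ + 2.
Check for roots in GF(3): f(0) = 2; f(1) = 1; f(2) = 2.
No roots, so no linear factors.
Monic irreducibles of degree 2 over GF(3): θ**2 + 1, θ**2 + θ + 2, θ**2 + 2θ + 2.
None of them divide f (all give nonzero remainder).
Degree-3 irreducible divisors: test the 8 monic irreducibles of degree 3 over GF(3).
None of them divide f (all give nonzero remainder).
No irreducible factor of degree ≤ 3 exists, so f is irreducible over GF(3).

Yes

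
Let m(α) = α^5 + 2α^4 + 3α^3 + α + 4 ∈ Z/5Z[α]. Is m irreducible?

Check for roots in Z/5Z: m(0) = 4; m(1) = 1; m(2) = 4; m(3) = 3; m(4) = 1.
No roots, so no linear factors.
Degree-2 irreducible divisors: test the 10 monic irreducibles of degree 2 over GF(5).
None of them divide m (all give nonzero remainder).
No irreducible factor of degree ≤ 2 exists, so m is irreducible over GF(5).

Yes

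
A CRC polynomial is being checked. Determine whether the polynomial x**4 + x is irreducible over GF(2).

No

Write h(x) = x**4 + x.
Check for roots in GF(2): h(0) = 0 → root; h(1) = 0 → root.
h(0) = 0, so (x) divides h(x); h is reducible.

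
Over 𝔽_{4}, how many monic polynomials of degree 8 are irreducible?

8160

x^(4^8) − x is the product of all monic irreducibles of degree dividing 8; Möbius inversion gives N = (1/8) Σ μ(8/d)·4^d.
Divisors of 8: 1, 2, 4, 8; μ(8/d) for each: 0, 0, -1, 1.
Σ = − 4^4 + 4^8 = 65280.
N = 65280/8 = 8160.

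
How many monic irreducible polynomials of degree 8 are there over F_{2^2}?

By the necklace-counting formula, N_4(8) = (1/8) Σ_{d|8} μ(8/d)·4^d.
Divisors of 8: 1, 2, 4, 8; μ(8/d) for each: 0, 0, -1, 1.
Σ = − 4^4 + 4^8 = 65280.
N = 65280/8 = 8160.

8160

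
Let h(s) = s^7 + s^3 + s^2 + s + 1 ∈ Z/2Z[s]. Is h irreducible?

Check for roots in Z/2Z: h(0) = 1; h(1) = 1.
No roots, so no linear factors.
Monic irreducibles of degree 2 over GF(2): s^2 + s + 1.
None of them divide h (all give nonzero remainder).
Monic irreducibles of degree 3 over GF(2): s^3 + s + 1, s^3 + s^2 + 1.
None of them divide h (all give nonzero remainder).
No irreducible factor of degree ≤ 3 exists, so h is irreducible over GF(2).

Yes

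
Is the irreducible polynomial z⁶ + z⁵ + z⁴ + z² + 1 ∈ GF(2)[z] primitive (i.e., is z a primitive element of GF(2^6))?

No

Write f(z) = z⁶ + z⁵ + z⁴ + z² + 1.
|GF(2^6)^×| = 2^6 − 1 = 63. Prime factorization: 63 = 3^2·7.
f is primitive ⇔ z has order 63 in GF(2)[z]/(f), i.e. z^(63/q) ≠ 1 for each prime q | 63.
z^(21) mod f = 1
z^(9) mod f = z³ + 1.
Since z^(21) = 1, the order of z divides 21 < 63; not primitive.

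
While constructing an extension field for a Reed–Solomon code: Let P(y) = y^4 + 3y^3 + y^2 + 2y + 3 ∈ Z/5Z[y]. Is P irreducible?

Check for roots in Z/5Z: P(0) = 3; P(1) = 0 → root; P(2) = 1; P(3) = 0 → root; P(4) = 0 → root.
P(1) = 0, so (y − 1) divides P(y); P is reducible.

No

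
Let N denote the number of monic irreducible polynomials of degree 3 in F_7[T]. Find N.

112

The number of monic irreducibles of degree 3 over GF(7) is (1/3)·Σ_{d∣3} μ(3/d) 7^d.
Divisors of 3: 1, 3; μ(3/d) for each: -1, 1.
Σ = − 7^1 + 7^3 = 336.
N = 336/3 = 112.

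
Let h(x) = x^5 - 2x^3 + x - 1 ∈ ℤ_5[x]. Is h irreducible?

Yes

Check for roots in ℤ_5: h(0) = 4; h(1) = 4; h(2) = 2; h(3) = 1; h(4) = 4.
No roots, so no linear factors.
Degree-2 irreducible divisors: test the 10 monic irreducibles of degree 2 over GF(5).
None of them divide h (all give nonzero remainder).
No irreducible factor of degree ≤ 2 exists, so h is irreducible over GF(5).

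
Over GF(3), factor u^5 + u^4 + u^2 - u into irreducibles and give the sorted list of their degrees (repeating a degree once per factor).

1, 2, 2

Write g(u) = u^5 + u^4 + u^2 - u.
Roots in GF(3): g(0) = 0 → root; g(1) = 2; g(2) = 2.
Linear factors from roots: (u).
Complete factorization: g(u) = (u)·(u^2 + 1)·(u^2 + u - 1).
Factor degrees with multiplicity: 1 + 2 + 2 = 5.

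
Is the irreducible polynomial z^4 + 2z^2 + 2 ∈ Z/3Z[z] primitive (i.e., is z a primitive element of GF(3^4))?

No

Write f(z) = z^4 + 2z^2 + 2.
|GF(3^4)^×| = 3^4 − 1 = 80. Prime factorization: 80 = 2^4·5.
f is primitive ⇔ z has order 80 in GF(3)[z]/(f), i.e. z^(80/q) ≠ 1 for each prime q | 80.
z^(40) mod f = 2.
z^(16) mod f = 1
Since z^(16) = 1, the order of z divides 16 < 80; not primitive.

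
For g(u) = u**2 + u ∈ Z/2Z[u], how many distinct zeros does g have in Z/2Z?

Evaluate at each of the 2 elements of Z/2Z:
g(0) = 0 → root; g(1) = 0 → root.
Roots: {0, 1}.

2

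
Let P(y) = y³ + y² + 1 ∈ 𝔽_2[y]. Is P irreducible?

Check for roots in 𝔽_2: P(0) = 1; P(1) = 1.
No roots. A degree-3 polynomial over a field with no linear factor is irreducible.

Yes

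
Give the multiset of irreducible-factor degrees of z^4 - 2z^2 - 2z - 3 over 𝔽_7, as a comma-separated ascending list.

Write g(z) = z^4 - 2z^2 - 2z - 3.
Complete factorization: g(z) = (z^4 - 2z^2 - 2z - 3).
Factor degrees with multiplicity: 4 = 4.

4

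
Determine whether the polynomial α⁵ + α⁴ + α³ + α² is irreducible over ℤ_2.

No

Write P(α) = α⁵ + α⁴ + α³ + α².
Check for roots in ℤ_2: P(0) = 0 → root; P(1) = 0 → root.
P(0) = 0, so (α) divides P(α); P is reducible.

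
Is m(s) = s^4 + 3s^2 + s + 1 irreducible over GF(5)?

Yes

Check for roots in GF(5): m(0) = 1; m(1) = 1; m(2) = 1; m(3) = 2; m(4) = 4.
No roots, so no linear factors.
Degree-2 irreducible divisors: test the 10 monic irreducibles of degree 2 over GF(5).
None of them divide m (all give nonzero remainder).
No irreducible factor of degree ≤ 2 exists, so m is irreducible over GF(5).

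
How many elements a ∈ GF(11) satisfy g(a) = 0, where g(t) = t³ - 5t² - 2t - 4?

Evaluate at each of the 11 elements of GF(11):
g(0) = 7; g(1) = 1; g(2) = 2; g(3) = 5; g(4) = 5; g(5) = 8; g(6) = 9; g(7) = 3; g(8) = 7; g(9) = 5; g(10) = 3.
No element is a root.

0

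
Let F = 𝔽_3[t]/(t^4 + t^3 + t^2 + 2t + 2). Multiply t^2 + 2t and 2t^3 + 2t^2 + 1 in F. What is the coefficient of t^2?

Multiply in 𝔽_3[t]: (t^2 + 2t)·(2t^3 + 2t^2 + 1) = 2t^5 + t^3 + t^2 + 2t.
Reduce using t^4 ≡ 2t^3 + 2t^2 + t + 1 (mod t^4 + t^3 + t^2 + 2t + 2).
Reduced: t^3 + 2t^2 + 2t + 1.

2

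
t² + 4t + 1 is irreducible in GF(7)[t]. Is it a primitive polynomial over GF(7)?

No

Write f(t) = t² + 4t + 1.
|GF(7^2)^×| = 7^2 − 1 = 48. Prime factorization: 48 = 2^4·3.
f is primitive ⇔ t has order 48 in GF(7)[t]/(f), i.e. t^(48/q) ≠ 1 for each prime q | 48.
t^(24) mod f = 1
t^(16) mod f = 1
Since t^(24) = 1, the order of t divides 24 < 48; not primitive.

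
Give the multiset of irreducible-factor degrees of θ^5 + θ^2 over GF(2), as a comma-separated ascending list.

1, 1, 1, 2

Write g(θ) = θ^5 + θ^2.
Roots in GF(2): g(0) = 0 → root; g(1) = 0 → root.
Linear factors from roots: (θ), (θ + 1).
Complete factorization: g(θ) = (θ + 1)·(θ)^2·(θ^2 + θ + 1).
Factor degrees with multiplicity: 1 + 1 + 1 + 2 = 5.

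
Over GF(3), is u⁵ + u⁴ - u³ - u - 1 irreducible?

Yes

Write f(u) = u⁵ + u⁴ - u³ - u - 1.
Check for roots in GF(3): f(0) = 2; f(1) = 2; f(2) = 1.
No roots, so no linear factors.
Monic irreducibles of degree 2 over GF(3): u² + 1, u² + u - 1, u² - u - 1.
None of them divide f (all give nonzero remainder).
No irreducible factor of degree ≤ 2 exists, so f is irreducible over GF(3).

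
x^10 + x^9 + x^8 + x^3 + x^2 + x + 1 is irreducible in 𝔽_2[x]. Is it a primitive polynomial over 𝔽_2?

No

Write f(x) = x^10 + x^9 + x^8 + x^3 + x^2 + x + 1.
|GF(2^10)^×| = 2^10 − 1 = 1023. Prime factorization: 1023 = 3·11·31.
f is primitive ⇔ x has order 1023 in GF(2)[x]/(f), i.e. x^(1023/q) ≠ 1 for each prime q | 1023.
x^(341) mod f = 1
x^(93) mod f = x^7 + x^6 + x^5.
x^(33) mod f = x^2 + x.
Since x^(341) = 1, the order of x divides 341 < 1023; not primitive.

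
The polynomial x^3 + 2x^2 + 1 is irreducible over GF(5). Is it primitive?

No

Write f(x) = x^3 + 2x^2 + 1.
|GF(5^3)^×| = 5^3 − 1 = 124. Prime factorization: 124 = 2^2·31.
f is primitive ⇔ x has order 124 in GF(5)[x]/(f), i.e. x^(124/q) ≠ 1 for each prime q | 124.
x^(62) mod f = 1
x^(4) mod f = 4x^2 + 4x + 2.
Since x^(62) = 1, the order of x divides 62 < 124; not primitive.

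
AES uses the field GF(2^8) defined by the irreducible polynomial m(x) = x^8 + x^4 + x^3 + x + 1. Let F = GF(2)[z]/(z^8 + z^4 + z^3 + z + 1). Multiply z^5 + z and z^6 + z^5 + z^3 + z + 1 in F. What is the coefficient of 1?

Multiply in GF(2)[z]: (z^5 + z)·(z^6 + z^5 + z^3 + z + 1) = z^11 + z^10 + z^8 + z^7 + z^5 + z^4 + z^2 + z.
Reduce using z^8 ≡ z^4 + z^3 + z + 1 (mod z^8 + z^4 + z^3 + z + 1).
Reduced: z^4 + z^3 + 1.

1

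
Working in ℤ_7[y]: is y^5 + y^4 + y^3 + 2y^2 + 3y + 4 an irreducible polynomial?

Write h(y) = y^5 + y^4 + y^3 + 2y^2 + 3y + 4.
Check for roots in ℤ_7: h(0) = 4; h(1) = 5; h(2) = 4; h(3) = 4; h(4) = 6; h(5) = 3; h(6) = 2.
No roots, so no linear factors.
Degree-2 irreducible divisors: test the 21 monic irreducibles of degree 2 over GF(7).
None of them divide h (all give nonzero remainder).
No irreducible factor of degree ≤ 2 exists, so h is irreducible over GF(7).

Yes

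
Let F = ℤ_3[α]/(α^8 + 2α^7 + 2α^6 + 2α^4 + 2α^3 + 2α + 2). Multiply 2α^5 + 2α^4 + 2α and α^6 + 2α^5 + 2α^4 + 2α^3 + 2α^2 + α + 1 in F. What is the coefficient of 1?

Multiply in ℤ_3[α]: (2α^5 + 2α^4 + 2α)·(α^6 + 2α^5 + 2α^4 + 2α^3 + 2α^2 + α + 1) = 2α^11 + 2α^9 + 2α^8 + α^7 + α^6 + 2α^5 + α^3 + 2α^2 + 2α.
Reduce using α^8 ≡ α^7 + α^6 + α^4 + α^3 + α + 1 (mod α^8 + 2α^7 + 2α^6 + 2α^4 + 2α^3 + 2α + 2).
Reduced: α^7 + α^5 + α^2 + 1.

1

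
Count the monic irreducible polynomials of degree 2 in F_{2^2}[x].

Gauss's count: N_{4}(2) = (1/2) Σ_{d|2} μ(2/d)·4^d.
Divisors of 2: 1, 2; μ(2/d) for each: -1, 1.
Σ = − 4^1 + 4^2 = 12.
N = 12/2 = 6.

6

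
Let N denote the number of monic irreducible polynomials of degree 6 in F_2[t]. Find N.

By the necklace-counting formula, N_2(6) = (1/6) Σ_{d|6} μ(6/d)·2^d.
Divisors of 6: 1, 2, 3, 6; μ(6/d) for each: 1, -1, -1, 1.
Σ = 2^1 − 2^2 − 2^3 + 2^6 = 54.
N = 54/6 = 9.

9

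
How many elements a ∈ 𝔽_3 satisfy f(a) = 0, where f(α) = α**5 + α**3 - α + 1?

1

Evaluate at each of the 3 elements of 𝔽_3:
f(0) = 1; f(1) = 2; f(2) = 0 → root.
Roots: {2}.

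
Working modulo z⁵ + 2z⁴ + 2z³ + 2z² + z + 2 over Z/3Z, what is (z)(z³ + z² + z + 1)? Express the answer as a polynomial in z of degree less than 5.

Multiply in Z/3Z[z]: (z)·(z³ + z² + z + 1) = z⁴ + z³ + z² + z.
Reduced: z⁴ + z³ + z² + z.

z^4 + z^3 + z^2 + z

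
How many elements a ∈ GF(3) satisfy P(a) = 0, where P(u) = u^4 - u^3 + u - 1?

Evaluate at each of the 3 elements of GF(3):
P(0) = 2; P(1) = 0 → root; P(2) = 0 → root.
Roots: {1, 2}.

2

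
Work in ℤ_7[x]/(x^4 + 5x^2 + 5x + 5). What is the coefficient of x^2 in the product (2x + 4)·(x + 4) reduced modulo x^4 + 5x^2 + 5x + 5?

Multiply in ℤ_7[x]: (2x + 4)·(x + 4) = 2x^2 + 5x + 2.
Reduced: 2x^2 + 5x + 2.

2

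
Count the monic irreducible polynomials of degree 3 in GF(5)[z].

x^(5^3) − x is the product of all monic irreducibles of degree dividing 3; Möbius inversion gives N = (1/3) Σ μ(3/d)·5^d.
Divisors of 3: 1, 3; μ(3/d) for each: -1, 1.
Σ = − 5^1 + 5^3 = 120.
N = 120/3 = 40.

40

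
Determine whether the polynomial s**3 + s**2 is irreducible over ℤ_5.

Write f(s) = s**3 + s**2.
Check for roots in ℤ_5: f(0) = 0 → root; f(1) = 2; f(2) = 2; f(3) = 1; f(4) = 0 → root.
f(0) = 0, so (s) divides f(s); f is reducible.

No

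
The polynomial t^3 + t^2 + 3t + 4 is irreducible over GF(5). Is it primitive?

Write f(t) = t^3 + t^2 + 3t + 4.
|GF(5^3)^×| = 5^3 − 1 = 124. Prime factorization: 124 = 2^2·31.
f is primitive ⇔ t has order 124 in GF(5)[t]/(f), i.e. t^(124/q) ≠ 1 for each prime q | 124.
t^(62) mod f = 1
t^(4) mod f = 3t^2 + 4t + 4.
Since t^(62) = 1, the order of t divides 62 < 124; not primitive.

No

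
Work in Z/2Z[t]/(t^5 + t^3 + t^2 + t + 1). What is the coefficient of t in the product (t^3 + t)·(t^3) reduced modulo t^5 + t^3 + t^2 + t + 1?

1

Multiply in Z/2Z[t]: (t^3 + t)·(t^3) = t^6 + t^4.
Reduce using t^5 ≡ t^3 + t^2 + t + 1 (mod t^5 + t^3 + t^2 + t + 1).
Reduced: t^3 + t^2 + t.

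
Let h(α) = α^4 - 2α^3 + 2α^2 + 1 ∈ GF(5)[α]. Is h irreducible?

Check for roots in GF(5): h(0) = 1; h(1) = 2; h(2) = 4; h(3) = 1; h(4) = 1.
No roots, so no linear factors.
Degree-2 irreducible divisors: test the 10 monic irreducibles of degree 2 over GF(5).
None of them divide h (all give nonzero remainder).
No irreducible factor of degree ≤ 2 exists, so h is irreducible over GF(5).

Yes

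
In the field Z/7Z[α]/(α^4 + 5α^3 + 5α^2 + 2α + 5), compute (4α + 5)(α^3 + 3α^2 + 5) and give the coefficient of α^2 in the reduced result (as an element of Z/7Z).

Multiply in Z/7Z[α]: (4α + 5)·(α^3 + 3α^2 + 5) = 4α^4 + 3α^3 + α^2 + 6α + 4.
Reduce using α^4 ≡ 2α^3 + 2α^2 + 5α + 2 (mod α^4 + 5α^3 + 5α^2 + 2α + 5).
Reduced: 4α^3 + 2α^2 + 5α + 5.

2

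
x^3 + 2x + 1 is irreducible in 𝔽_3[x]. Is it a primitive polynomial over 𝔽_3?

Write f(x) = x^3 + 2x + 1.
|GF(3^3)^×| = 3^3 − 1 = 26. Prime factorization: 26 = 2·13.
f is primitive ⇔ x has order 26 in GF(3)[x]/(f), i.e. x^(26/q) ≠ 1 for each prime q | 26.
x^(13) mod f = 2.
x^(2) mod f = x^2.
None equal 1, so x has full order 26; f is primitive.

Yes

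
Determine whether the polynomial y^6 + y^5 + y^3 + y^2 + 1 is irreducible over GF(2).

Write m(y) = y^6 + y^5 + y^3 + y^2 + 1.
Check for roots in GF(2): m(0) = 1; m(1) = 1.
No roots, so no linear factors.
Monic irreducibles of degree 2 over GF(2): y^2 + y + 1.
None of them divide m (all give nonzero remainder).
Monic irreducibles of degree 3 over GF(2): y^3 + y + 1, y^3 + y^2 + 1.
None of them divide m (all give nonzero remainder).
No irreducible factor of degree ≤ 3 exists, so m is irreducible over GF(2).

Yes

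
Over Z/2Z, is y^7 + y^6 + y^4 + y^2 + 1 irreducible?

Yes

Write m(y) = y^7 + y^6 + y^4 + y^2 + 1.
Check for roots in Z/2Z: m(0) = 1; m(1) = 1.
No roots, so no linear factors.
Monic irreducibles of degree 2 over GF(2): y^2 + y + 1.
None of them divide m (all give nonzero remainder).
Monic irreducibles of degree 3 over GF(2): y^3 + y + 1, y^3 + y^2 + 1.
None of them divide m (all give nonzero remainder).
No irreducible factor of degree ≤ 3 exists, so m is irreducible over GF(2).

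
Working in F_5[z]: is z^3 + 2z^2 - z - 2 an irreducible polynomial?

Write g(z) = z^3 + 2z^2 - z - 2.
Check for roots in F_5: g(0) = 3; g(1) = 0 → root; g(2) = 2; g(3) = 0 → root; g(4) = 0 → root.
g(1) = 0, so (z − 1) divides g(z); g is reducible.

No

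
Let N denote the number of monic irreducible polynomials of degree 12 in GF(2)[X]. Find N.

The number of monic irreducibles of degree 12 over GF(2) is (1/12)·Σ_{d∣12} μ(12/d) 2^d.
Divisors of 12: 1, 2, 3, 4, 6, 12; μ(12/d) for each: 0, 1, 0, -1, -1, 1.
Σ = 2^2 − 2^4 − 2^6 + 2^12 = 4020.
N = 4020/12 = 335.

335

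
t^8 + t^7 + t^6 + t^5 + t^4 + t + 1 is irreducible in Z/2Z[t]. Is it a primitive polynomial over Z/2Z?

Write f(t) = t^8 + t^7 + t^6 + t^5 + t^4 + t + 1.
|GF(2^8)^×| = 2^8 − 1 = 255. Prime factorization: 255 = 3·5·17.
f is primitive ⇔ t has order 255 in GF(2)[t]/(f), i.e. t^(255/q) ≠ 1 for each prime q | 255.
t^(85) mod f = t^6 + t^5 + t^4.
t^(51) mod f = 1
t^(15) mod f = t^7 + t^4 + t^3 + 1.
Since t^(51) = 1, the order of t divides 51 < 255; not primitive.

No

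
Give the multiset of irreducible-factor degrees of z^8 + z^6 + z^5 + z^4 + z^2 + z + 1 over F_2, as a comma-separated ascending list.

8

Write f(z) = z^8 + z^6 + z^5 + z^4 + z^2 + z + 1.
Roots in F_2: f(0) = 1; f(1) = 1.
Complete factorization: f(z) = (z^8 + z^6 + z^5 + z^4 + z^2 + z + 1).
Factor degrees with multiplicity: 8 = 8.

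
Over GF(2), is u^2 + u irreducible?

No

Write f(u) = u^2 + u.
Check for roots in GF(2): f(0) = 0 → root; f(1) = 0 → root.
f(0) = 0, so (u) divides f(u); f is reducible.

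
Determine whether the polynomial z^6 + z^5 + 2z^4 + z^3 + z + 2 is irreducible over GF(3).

Write m(z) = z^6 + z^5 + 2z^4 + z^3 + z + 2.
Check for roots in GF(3): m(0) = 2; m(1) = 2; m(2) = 2.
No roots, so no linear factors.
Monic irreducibles of degree 2 over GF(3): z^2 + 1, z^2 + z + 2, z^2 + 2z + 2.
None of them divide m (all give nonzero remainder).
Degree-3 irreducible divisors: test the 8 monic irreducibles of degree 3 over GF(3).
None of them divide m (all give nonzero remainder).
No irreducible factor of degree ≤ 3 exists, so m is irreducible over GF(3).

Yes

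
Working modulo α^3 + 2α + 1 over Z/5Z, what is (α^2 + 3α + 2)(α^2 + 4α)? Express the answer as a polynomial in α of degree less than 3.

Multiply in Z/5Z[α]: (α^2 + 3α + 2)·(α^2 + 4α) = α^4 + 2α^3 + 4α^2 + 3α.
Reduce using α^3 ≡ 3α + 4 (mod α^3 + 2α + 1).
Reduced: 2α^2 + 3α + 3.

2α^2 + 3α + 3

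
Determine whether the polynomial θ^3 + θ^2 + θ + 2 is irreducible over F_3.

Yes

Write g(θ) = θ^3 + θ^2 + θ + 2.
Check for roots in F_3: g(0) = 2; g(1) = 2; g(2) = 1.
No roots. A degree-3 polynomial over a field with no linear factor is irreducible.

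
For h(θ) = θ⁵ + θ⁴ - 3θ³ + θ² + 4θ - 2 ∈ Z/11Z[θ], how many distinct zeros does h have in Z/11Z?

Evaluate at each of the 11 elements of Z/11Z:
h(0) = 9; h(1) = 2; h(2) = 1; h(3) = 9; h(4) = 7; h(5) = 8; h(6) = 1; h(7) = 5; h(8) = 2; h(9) = 2; h(10) = 9.
No element is a root.

0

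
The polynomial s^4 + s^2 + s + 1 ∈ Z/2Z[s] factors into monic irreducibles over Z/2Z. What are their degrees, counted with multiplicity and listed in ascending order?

1, 3

Write g(s) = s^4 + s^2 + s + 1.
Roots in Z/2Z: g(0) = 1; g(1) = 0 → root.
Linear factors from roots: (s + 1).
Complete factorization: g(s) = (s + 1)·(s^3 + s^2 + 1).
Factor degrees with multiplicity: 1 + 3 = 4.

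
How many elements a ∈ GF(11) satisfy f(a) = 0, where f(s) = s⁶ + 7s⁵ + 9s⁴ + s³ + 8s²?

Evaluate at each of the 11 elements of GF(11):
f(0) = 0 → root; f(1) = 4; f(2) = 10; f(3) = 2; f(4) = 10; f(5) = 0 → root; f(6) = 0 → root; f(7) = 0 → root; f(8) = 0 → root; f(9) = 8; f(10) = 10.
Roots: {0, 5, 6, 7, 8}.

5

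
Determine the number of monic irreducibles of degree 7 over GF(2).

18

x^(2^7) − x is the product of all monic irreducibles of degree dividing 7; Möbius inversion gives N = (1/7) Σ μ(7/d)·2^d.
Divisors of 7: 1, 7; μ(7/d) for each: -1, 1.
Σ = − 2^1 + 2^7 = 126.
N = 126/7 = 18.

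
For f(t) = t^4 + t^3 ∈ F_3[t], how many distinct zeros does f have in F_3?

Evaluate at each of the 3 elements of F_3:
f(0) = 0 → root; f(1) = 2; f(2) = 0 → root.
Roots: {0, 2}.

2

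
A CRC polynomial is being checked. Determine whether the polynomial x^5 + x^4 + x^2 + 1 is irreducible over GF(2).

Write m(x) = x^5 + x^4 + x^2 + 1.
Check for roots in GF(2): m(0) = 1; m(1) = 0 → root.
m(1) = 0, so (x − 1) divides m(x); m is reducible.

No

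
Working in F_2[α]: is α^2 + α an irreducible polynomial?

Write g(α) = α^2 + α.
Check for roots in F_2: g(0) = 0 → root; g(1) = 0 → root.
g(0) = 0, so (α) divides g(α); g is reducible.

No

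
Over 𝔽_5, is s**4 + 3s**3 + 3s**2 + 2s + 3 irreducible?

Yes

Write h(s) = s**4 + 3s**3 + 3s**2 + 2s + 3.
Check for roots in 𝔽_5: h(0) = 3; h(1) = 2; h(2) = 4; h(3) = 3; h(4) = 2.
No roots, so no linear factors.
Degree-2 irreducible divisors: test the 10 monic irreducibles of degree 2 over GF(5).
None of them divide h (all give nonzero remainder).
No irreducible factor of degree ≤ 2 exists, so h is irreducible over GF(5).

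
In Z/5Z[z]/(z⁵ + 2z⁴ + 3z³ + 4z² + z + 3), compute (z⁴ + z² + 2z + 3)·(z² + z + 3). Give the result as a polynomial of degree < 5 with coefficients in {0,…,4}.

Multiply in Z/5Z[z]: (z⁴ + z² + 2z + 3)·(z² + z + 3) = z⁶ + z⁵ + 4z⁴ + 3z³ + 3z² + 4z + 4.
Reduce using z⁵ ≡ 3z⁴ + 2z³ + z² + 4z + 2 (mod z⁵ + 2z⁴ + 3z³ + 4z² + z + 3).
Reduced: 3z⁴ + 2z³ + z² + 2z + 2.

3z^4 + 2z^3 + z^2 + 2z + 2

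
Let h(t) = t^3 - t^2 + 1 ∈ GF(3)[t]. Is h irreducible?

Yes

Check for roots in GF(3): h(0) = 1; h(1) = 1; h(2) = 2.
No roots. A degree-3 polynomial over a field with no linear factor is irreducible.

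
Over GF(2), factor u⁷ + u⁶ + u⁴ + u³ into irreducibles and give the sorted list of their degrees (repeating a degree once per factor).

1, 1, 1, 1, 1, 2

Write f(u) = u⁷ + u⁶ + u⁴ + u³.
Roots in GF(2): f(0) = 0 → root; f(1) = 0 → root.
Linear factors from roots: (u), (u + 1).
Complete factorization: f(u) = (u + 1)^2·(u)^3·(u² + u + 1).
Factor degrees with multiplicity: 1 + 1 + 1 + 1 + 1 + 2 = 7.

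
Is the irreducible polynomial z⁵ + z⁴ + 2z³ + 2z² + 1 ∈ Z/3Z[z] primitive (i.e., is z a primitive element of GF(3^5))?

Write f(z) = z⁵ + z⁴ + 2z³ + 2z² + 1.
|GF(3^5)^×| = 3^5 − 1 = 242. Prime factorization: 242 = 2·11^2.
f is primitive ⇔ z has order 242 in GF(3)[z]/(f), i.e. z^(242/q) ≠ 1 for each prime q | 242.
z^(121) mod f = 2.
z^(22) mod f = z⁴ + 2z + 1.
None equal 1, so z has full order 242; f is primitive.

Yes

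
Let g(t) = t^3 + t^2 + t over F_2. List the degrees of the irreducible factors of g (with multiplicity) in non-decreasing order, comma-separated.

1, 2

Roots in F_2: g(0) = 0 → root; g(1) = 1.
Linear factors from roots: (t).
Complete factorization: g(t) = (t)·(t^2 + t + 1).
Factor degrees with multiplicity: 1 + 2 = 3.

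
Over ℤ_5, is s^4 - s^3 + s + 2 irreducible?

Yes

Write m(s) = s^4 - s^3 + s + 2.
Check for roots in ℤ_5: m(0) = 2; m(1) = 3; m(2) = 2; m(3) = 4; m(4) = 3.
No roots, so no linear factors.
Degree-2 irreducible divisors: test the 10 monic irreducibles of degree 2 over GF(5).
None of them divide m (all give nonzero remainder).
No irreducible factor of degree ≤ 2 exists, so m is irreducible over GF(5).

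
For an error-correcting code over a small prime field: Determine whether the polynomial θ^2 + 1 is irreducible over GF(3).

Yes

Write m(θ) = θ^2 + 1.
Check for roots in GF(3): m(0) = 1; m(1) = 2; m(2) = 2.
No roots. A degree-2 polynomial over a field with no linear factor is irreducible.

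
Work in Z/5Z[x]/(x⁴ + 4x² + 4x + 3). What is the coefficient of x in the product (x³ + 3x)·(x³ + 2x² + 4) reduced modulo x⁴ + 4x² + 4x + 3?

Multiply in Z/5Z[x]: (x³ + 3x)·(x³ + 2x² + 4) = x⁶ + 2x⁵ + 3x⁴ + 2x.
Reduce using x⁴ ≡ x² + x + 2 (mod x⁴ + 4x² + 4x + 3).
Reduced: 3x³ + 3x² + 3.

0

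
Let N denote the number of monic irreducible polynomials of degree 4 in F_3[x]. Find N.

18

The number of monic irreducibles of degree 4 over GF(3) is (1/4)·Σ_{d∣4} μ(4/d) 3^d.
Divisors of 4: 1, 2, 4; μ(4/d) for each: 0, -1, 1.
Σ = − 3^2 + 3^4 = 72.
N = 72/4 = 18.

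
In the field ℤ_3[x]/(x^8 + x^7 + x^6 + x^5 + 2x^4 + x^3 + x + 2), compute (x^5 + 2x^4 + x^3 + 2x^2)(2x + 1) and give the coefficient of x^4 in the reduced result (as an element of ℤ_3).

Multiply in ℤ_3[x]: (x^5 + 2x^4 + x^3 + 2x^2)·(2x + 1) = 2x^6 + 2x^5 + x^4 + 2x^3 + 2x^2.
Reduced: 2x^6 + 2x^5 + x^4 + 2x^3 + 2x^2.

1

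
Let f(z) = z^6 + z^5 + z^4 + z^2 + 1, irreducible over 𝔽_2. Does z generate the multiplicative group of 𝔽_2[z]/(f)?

No

|GF(2^6)^×| = 2^6 − 1 = 63. Prime factorization: 63 = 3^2·7.
f is primitive ⇔ z has order 63 in GF(2)[z]/(f), i.e. z^(63/q) ≠ 1 for each prime q | 63.
z^(21) mod f = 1
z^(9) mod f = z^3 + 1.
Since z^(21) = 1, the order of z divides 21 < 63; not primitive.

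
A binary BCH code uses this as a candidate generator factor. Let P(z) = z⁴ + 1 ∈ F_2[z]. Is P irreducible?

No

Check for roots in F_2: P(0) = 1; P(1) = 0 → root.
P(1) = 0, so (z − 1) divides P(z); P is reducible.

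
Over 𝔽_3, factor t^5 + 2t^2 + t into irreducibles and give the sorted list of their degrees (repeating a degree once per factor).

1, 1, 3

Write h(t) = t^5 + 2t^2 + t.
Roots in 𝔽_3: h(0) = 0 → root; h(1) = 1; h(2) = 0 → root.
Linear factors from roots: (t), (t + 1).
Complete factorization: h(t) = (t)·(t + 1)·(t^3 + 2t^2 + t + 1).
Factor degrees with multiplicity: 1 + 1 + 3 = 5.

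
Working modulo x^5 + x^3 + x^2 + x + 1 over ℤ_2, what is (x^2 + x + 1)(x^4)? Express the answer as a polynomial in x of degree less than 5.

1

Multiply in ℤ_2[x]: (x^2 + x + 1)·(x^4) = x^6 + x^5 + x^4.
Reduce using x^5 ≡ x^3 + x^2 + x + 1 (mod x^5 + x^3 + x^2 + x + 1).
Reduced: 1.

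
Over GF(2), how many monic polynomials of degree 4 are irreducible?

By the necklace-counting formula, N_2(4) = (1/4) Σ_{d|4} μ(4/d)·2^d.
Divisors of 4: 1, 2, 4; μ(4/d) for each: 0, -1, 1.
Σ = − 2^2 + 2^4 = 12.
N = 12/4 = 3.

3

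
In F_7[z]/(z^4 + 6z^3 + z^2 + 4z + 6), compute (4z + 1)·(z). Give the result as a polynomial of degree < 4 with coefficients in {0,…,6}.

4z^2 + z

Multiply in F_7[z]: (4z + 1)·(z) = 4z^2 + z.
Reduced: 4z^2 + z.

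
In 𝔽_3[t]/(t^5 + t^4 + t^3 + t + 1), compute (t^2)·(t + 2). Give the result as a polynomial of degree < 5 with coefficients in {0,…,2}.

t^3 + 2t^2

Multiply in 𝔽_3[t]: (t^2)·(t + 2) = t^3 + 2t^2.
Reduced: t^3 + 2t^2.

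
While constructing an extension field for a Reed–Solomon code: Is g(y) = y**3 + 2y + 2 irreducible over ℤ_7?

Check for roots in ℤ_7: g(0) = 2; g(1) = 5; g(2) = 0 → root; g(3) = 0 → root; g(4) = 4; g(5) = 4; g(6) = 6.
g(2) = 0, so (y − 2) divides g(y); g is reducible.

No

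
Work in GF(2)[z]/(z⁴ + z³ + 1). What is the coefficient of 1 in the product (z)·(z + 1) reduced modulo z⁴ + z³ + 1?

Multiply in GF(2)[z]: (z)·(z + 1) = z² + z.
Reduced: z² + z.

0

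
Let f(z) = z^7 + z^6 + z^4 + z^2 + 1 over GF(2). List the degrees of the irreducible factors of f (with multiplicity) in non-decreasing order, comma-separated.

7

Roots in GF(2): f(0) = 1; f(1) = 1.
Complete factorization: f(z) = (z^7 + z^6 + z^4 + z^2 + 1).
Factor degrees with multiplicity: 7 = 7.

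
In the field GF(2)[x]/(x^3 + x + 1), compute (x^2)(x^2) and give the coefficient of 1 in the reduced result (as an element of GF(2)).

0

Multiply in GF(2)[x]: (x^2)·(x^2) = x^4.
Reduce using x^3 ≡ x + 1 (mod x^3 + x + 1).
Reduced: x^2 + x.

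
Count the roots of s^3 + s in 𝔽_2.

2

Write g(s) = s^3 + s.
Evaluate at each of the 2 elements of 𝔽_2:
g(0) = 0 → root; g(1) = 0 → root.
Roots: {0, 1}.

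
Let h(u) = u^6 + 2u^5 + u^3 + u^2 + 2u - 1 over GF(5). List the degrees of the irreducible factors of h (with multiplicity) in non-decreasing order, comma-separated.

Roots in GF(5): h(0) = 4; h(1) = 1; h(2) = 3; h(3) = 1; h(4) = 1.
Complete factorization: h(u) = (u^6 + 2u^5 + u^3 + u^2 + 2u - 1).
Factor degrees with multiplicity: 6 = 6.

6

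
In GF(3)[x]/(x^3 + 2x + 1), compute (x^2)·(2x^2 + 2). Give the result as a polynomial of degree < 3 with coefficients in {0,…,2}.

Multiply in GF(3)[x]: (x^2)·(2x^2 + 2) = 2x^4 + 2x^2.
Reduce using x^3 ≡ x + 2 (mod x^3 + 2x + 1).
Reduced: x^2 + x.

x^2 + x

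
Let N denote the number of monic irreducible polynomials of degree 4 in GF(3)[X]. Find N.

18

x^(3^4) − x is the product of all monic irreducibles of degree dividing 4; Möbius inversion gives N = (1/4) Σ μ(4/d)·3^d.
Divisors of 4: 1, 2, 4; μ(4/d) for each: 0, -1, 1.
Σ = − 3^2 + 3^4 = 72.
N = 72/4 = 18.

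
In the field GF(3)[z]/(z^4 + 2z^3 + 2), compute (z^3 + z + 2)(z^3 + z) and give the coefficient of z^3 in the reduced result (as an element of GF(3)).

2

Multiply in GF(3)[z]: (z^3 + z + 2)·(z^3 + z) = z^6 + 2z^4 + 2z^3 + z^2 + 2z.
Reduce using z^4 ≡ z^3 + 1 (mod z^4 + 2z^3 + 2).
Reduced: 2z^3 + 2z^2.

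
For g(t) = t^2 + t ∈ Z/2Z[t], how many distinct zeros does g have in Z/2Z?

Evaluate at each of the 2 elements of Z/2Z:
g(0) = 0 → root; g(1) = 0 → root.
Roots: {0, 1}.

2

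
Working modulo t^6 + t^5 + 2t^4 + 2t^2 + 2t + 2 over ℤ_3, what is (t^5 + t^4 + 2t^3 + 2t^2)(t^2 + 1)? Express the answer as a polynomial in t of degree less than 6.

Multiply in ℤ_3[t]: (t^5 + t^4 + 2t^3 + 2t^2)·(t^2 + 1) = t^7 + t^6 + 2t^3 + 2t^2.
Reduce using t^6 ≡ 2t^5 + t^4 + t^2 + t + 1 (mod t^6 + t^5 + 2t^4 + 2t^2 + 2t + 2).
Reduced: t^5 + t.

t^5 + t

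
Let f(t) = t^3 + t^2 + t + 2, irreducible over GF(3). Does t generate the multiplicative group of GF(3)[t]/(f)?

No

|GF(3^3)^×| = 3^3 − 1 = 26. Prime factorization: 26 = 2·13.
f is primitive ⇔ t has order 26 in GF(3)[t]/(f), i.e. t^(26/q) ≠ 1 for each prime q | 26.
t^(13) mod f = 1
t^(2) mod f = t^2.
Since t^(13) = 1, the order of t divides 13 < 26; not primitive.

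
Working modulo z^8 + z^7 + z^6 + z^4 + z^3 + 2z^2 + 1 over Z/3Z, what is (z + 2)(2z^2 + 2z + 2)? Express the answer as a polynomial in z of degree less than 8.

2z^3 + 1

Multiply in Z/3Z[z]: (z + 2)·(2z^2 + 2z + 2) = 2z^3 + 1.
Reduced: 2z^3 + 1.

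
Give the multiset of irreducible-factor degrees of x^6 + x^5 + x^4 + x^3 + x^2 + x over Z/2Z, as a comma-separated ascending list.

1, 1, 2, 2

Write f(x) = x^6 + x^5 + x^4 + x^3 + x^2 + x.
Roots in Z/2Z: f(0) = 0 → root; f(1) = 0 → root.
Linear factors from roots: (x), (x + 1).
Complete factorization: f(x) = (x)·(x + 1)·(x^2 + x + 1)^2.
Factor degrees with multiplicity: 1 + 1 + 2 + 2 = 6.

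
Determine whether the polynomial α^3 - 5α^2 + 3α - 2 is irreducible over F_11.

No

Write P(α) = α^3 - 5α^2 + 3α - 2.
Check each element of F_11 for a root: P(0)=9, P(1)=8, P(2)=3, P(3)=0, P(4)=5, P(5)=2, P(6)=8, P(7)=7, P(8)=5, P(9)=8, P(10)=0.
P(3) = 0, so (α − 3) divides P(α); P is reducible.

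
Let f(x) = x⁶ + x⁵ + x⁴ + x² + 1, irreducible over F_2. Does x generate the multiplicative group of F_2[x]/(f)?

|GF(2^6)^×| = 2^6 − 1 = 63. Prime factorization: 63 = 3^2·7.
f is primitive ⇔ x has order 63 in GF(2)[x]/(f), i.e. x^(63/q) ≠ 1 for each prime q | 63.
x^(21) mod f = 1
x^(9) mod f = x³ + 1.
Since x^(21) = 1, the order of x divides 21 < 63; not primitive.

No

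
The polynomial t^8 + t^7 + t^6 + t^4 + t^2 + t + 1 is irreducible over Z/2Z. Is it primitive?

Write f(t) = t^8 + t^7 + t^6 + t^4 + t^2 + t + 1.
|GF(2^8)^×| = 2^8 − 1 = 255. Prime factorization: 255 = 3·5·17.
f is primitive ⇔ t has order 255 in GF(2)[t]/(f), i.e. t^(255/q) ≠ 1 for each prime q | 255.
t^(85) mod f = 1
t^(51) mod f = 1
t^(15) mod f = t^7 + t^4 + t^3 + t^2 + t.
Since t^(85) = 1, the order of t divides 85 < 255; not primitive.

No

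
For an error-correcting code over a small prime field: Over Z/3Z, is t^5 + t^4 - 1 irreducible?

Yes

Write f(t) = t^5 + t^4 - 1.
Check for roots in Z/3Z: f(0) = 2; f(1) = 1; f(2) = 2.
No roots, so no linear factors.
Monic irreducibles of degree 2 over GF(3): t^2 + 1, t^2 + t - 1, t^2 - t - 1.
None of them divide f (all give nonzero remainder).
No irreducible factor of degree ≤ 2 exists, so f is irreducible over GF(3).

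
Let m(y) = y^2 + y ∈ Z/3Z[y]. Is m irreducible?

Check for roots in Z/3Z: m(0) = 0 → root; m(1) = 2; m(2) = 0 → root.
m(0) = 0, so (y) divides m(y); m is reducible.

No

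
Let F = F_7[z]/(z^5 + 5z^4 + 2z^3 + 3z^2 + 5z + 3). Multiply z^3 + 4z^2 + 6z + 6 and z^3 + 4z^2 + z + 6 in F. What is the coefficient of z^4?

6

Multiply in F_7[z]: (z^3 + 4z^2 + 6z + 6)·(z^3 + 4z^2 + z + 6) = z^6 + z^5 + 2z^4 + 5z^3 + 5z^2 + 1.
Reduce using z^5 ≡ 2z^4 + 5z^3 + 4z^2 + 2z + 4 (mod z^5 + 5z^4 + 2z^3 + 3z^2 + 5z + 3).
Reduced: 6z^4 + 3z^3 + 5z^2 + 3z + 6.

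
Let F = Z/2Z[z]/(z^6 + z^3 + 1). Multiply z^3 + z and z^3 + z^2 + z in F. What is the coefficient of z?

Multiply in Z/2Z[z]: (z^3 + z)·(z^3 + z^2 + z) = z^6 + z^5 + z^3 + z^2.
Reduce using z^6 ≡ z^3 + 1 (mod z^6 + z^3 + 1).
Reduced: z^5 + z^2 + 1.

0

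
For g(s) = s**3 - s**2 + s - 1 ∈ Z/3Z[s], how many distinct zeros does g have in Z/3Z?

1

Evaluate at each of the 3 elements of Z/3Z:
g(0) = 2; g(1) = 0 → root; g(2) = 2.
Roots: {1}.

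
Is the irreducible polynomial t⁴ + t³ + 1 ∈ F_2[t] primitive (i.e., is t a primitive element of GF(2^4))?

Yes

Write f(t) = t⁴ + t³ + 1.
|GF(2^4)^×| = 2^4 − 1 = 15. Prime factorization: 15 = 3·5.
f is primitive ⇔ t has order 15 in GF(2)[t]/(f), i.e. t^(15/q) ≠ 1 for each prime q | 15.
t^(5) mod f = t³ + t + 1.
t^(3) mod f = t³.
None equal 1, so t has full order 15; f is primitive.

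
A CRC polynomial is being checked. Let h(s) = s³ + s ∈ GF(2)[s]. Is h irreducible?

No

Check for roots in GF(2): h(0) = 0 → root; h(1) = 0 → root.
h(0) = 0, so (s) divides h(s); h is reducible.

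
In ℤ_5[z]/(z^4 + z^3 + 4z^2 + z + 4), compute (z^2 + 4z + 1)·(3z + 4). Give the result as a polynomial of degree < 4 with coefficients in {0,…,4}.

3z^3 + z^2 + 4z + 4

Multiply in ℤ_5[z]: (z^2 + 4z + 1)·(3z + 4) = 3z^3 + z^2 + 4z + 4.
Reduced: 3z^3 + z^2 + 4z + 4.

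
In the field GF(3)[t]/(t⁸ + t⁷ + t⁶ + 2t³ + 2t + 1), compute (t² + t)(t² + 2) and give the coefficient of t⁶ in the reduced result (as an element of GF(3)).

Multiply in GF(3)[t]: (t² + t)·(t² + 2) = t⁴ + t³ + 2t² + 2t.
Reduced: t⁴ + t³ + 2t² + 2t.

0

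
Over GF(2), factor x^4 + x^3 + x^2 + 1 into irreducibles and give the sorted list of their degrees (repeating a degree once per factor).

1, 3

Write g(x) = x^4 + x^3 + x^2 + 1.
Roots in GF(2): g(0) = 1; g(1) = 0 → root.
Linear factors from roots: (x + 1).
Complete factorization: g(x) = (x + 1)·(x^3 + x + 1).
Factor degrees with multiplicity: 1 + 3 = 4.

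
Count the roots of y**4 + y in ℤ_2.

Write f(y) = y**4 + y.
Evaluate at each of the 2 elements of ℤ_2:
f(0) = 0 → root; f(1) = 0 → root.
Roots: {0, 1}.

2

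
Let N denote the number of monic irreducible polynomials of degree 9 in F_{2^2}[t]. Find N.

The number of monic irreducibles of degree 9 over GF(4) is (1/9)·Σ_{d∣9} μ(9/d) 4^d.
Divisors of 9: 1, 3, 9; μ(9/d) for each: 0, -1, 1.
Σ = − 4^3 + 4^9 = 262080.
N = 262080/9 = 29120.

29120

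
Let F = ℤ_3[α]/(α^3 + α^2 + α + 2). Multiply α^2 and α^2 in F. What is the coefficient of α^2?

Multiply in ℤ_3[α]: (α^2)·(α^2) = α^4.
Reduce using α^3 ≡ 2α^2 + 2α + 1 (mod α^3 + α^2 + α + 2).
Reduced: 2α + 2.

0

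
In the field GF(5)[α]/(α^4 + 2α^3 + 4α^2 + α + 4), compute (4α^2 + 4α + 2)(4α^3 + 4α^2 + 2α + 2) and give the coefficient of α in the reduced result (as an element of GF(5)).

3

Multiply in GF(5)[α]: (4α^2 + 4α + 2)·(4α^3 + 4α^2 + 2α + 2) = α^5 + 2α^4 + 2α^3 + 4α^2 + 2α + 4.
Reduce using α^4 ≡ 3α^3 + α^2 + 4α + 1 (mod α^4 + 2α^3 + 4α^2 + α + 4).
Reduced: 3α^3 + 3α^2 + 3α + 4.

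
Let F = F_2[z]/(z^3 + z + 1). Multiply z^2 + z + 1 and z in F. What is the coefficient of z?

0

Multiply in F_2[z]: (z^2 + z + 1)·(z) = z^3 + z^2 + z.
Reduce using z^3 ≡ z + 1 (mod z^3 + z + 1).
Reduced: z^2 + 1.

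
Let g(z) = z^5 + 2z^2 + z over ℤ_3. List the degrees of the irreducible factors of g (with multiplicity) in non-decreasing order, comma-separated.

Roots in ℤ_3: g(0) = 0 → root; g(1) = 1; g(2) = 0 → root.
Linear factors from roots: (z), (z + 1).
Complete factorization: g(z) = (z)·(z + 1)·(z^3 + 2z^2 + z + 1).
Factor degrees with multiplicity: 1 + 1 + 3 = 5.

1, 1, 3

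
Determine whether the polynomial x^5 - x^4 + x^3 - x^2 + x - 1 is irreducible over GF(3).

Write h(x) = x^5 - x^4 + x^3 - x^2 + x - 1.
Check for roots in GF(3): h(0) = 2; h(1) = 0 → root; h(2) = 0 → root.
h(1) = 0, so (x − 1) divides h(x); h is reducible.

No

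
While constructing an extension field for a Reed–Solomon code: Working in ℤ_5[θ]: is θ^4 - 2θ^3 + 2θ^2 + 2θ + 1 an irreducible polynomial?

No

Write m(θ) = θ^4 - 2θ^3 + 2θ^2 + 2θ + 1.
Check for roots in ℤ_5: m(0) = 1; m(1) = 4; m(2) = 3; m(3) = 2; m(4) = 4.
No roots, so no linear factors.
Degree-2 irreducible divisors: test the 10 monic irreducibles of degree 2 over GF(5).
θ^2 + θ + 2 divides m: m(θ) = (θ^2 + θ + 2)·(θ^2 + 2θ - 2).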